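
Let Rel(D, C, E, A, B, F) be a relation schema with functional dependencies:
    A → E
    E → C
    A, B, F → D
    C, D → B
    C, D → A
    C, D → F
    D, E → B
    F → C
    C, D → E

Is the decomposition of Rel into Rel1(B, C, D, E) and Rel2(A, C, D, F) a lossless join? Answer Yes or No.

Yes

The shared attributes are {C, D} and {C, D}⁺ = {A, B, C, D, E, F}.
Rel1 is contained in that closure, so Rel1 ∩ Rel2 → Rel1 holds and the join is lossless.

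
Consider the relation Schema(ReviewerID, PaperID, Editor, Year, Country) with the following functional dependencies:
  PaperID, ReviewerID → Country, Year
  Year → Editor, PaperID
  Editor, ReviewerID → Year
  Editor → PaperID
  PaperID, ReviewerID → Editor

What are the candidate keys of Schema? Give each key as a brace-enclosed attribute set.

{Editor, ReviewerID}, {PaperID, ReviewerID}, {ReviewerID, Year}

No FD produces {ReviewerID}, so it must be in every candidate key.
{Editor, ReviewerID}⁺ = {Country, Editor, PaperID, ReviewerID, Year}, which is every attribute, so {Editor, ReviewerID} is a candidate key.
{PaperID, ReviewerID}⁺ = {Country, Editor, PaperID, ReviewerID, Year}, which is every attribute, so {PaperID, ReviewerID} is a candidate key.
{ReviewerID, Year}⁺ = {Country, Editor, PaperID, ReviewerID, Year}, which is every attribute, so {ReviewerID, Year} is a candidate key.
No proper subset of any of these is a key, and no other minimal superkey exists.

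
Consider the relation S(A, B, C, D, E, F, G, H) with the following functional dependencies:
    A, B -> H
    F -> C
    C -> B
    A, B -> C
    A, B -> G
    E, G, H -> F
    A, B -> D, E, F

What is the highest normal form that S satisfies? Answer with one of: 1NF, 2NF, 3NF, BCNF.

Candidate keys: {A, B}, {A, C}, {A, E, G, H}, {A, F}. Prime attributes: {A, B, C, E, F, G, H}.
F -> C breaks BCNF: {F}⁺ = {B, C, F}, so {F} is not a superkey.
But every attribute on its right side ({C}) is prime, and the same holds for every other non-superkey FD, so 3NF still holds.

3NF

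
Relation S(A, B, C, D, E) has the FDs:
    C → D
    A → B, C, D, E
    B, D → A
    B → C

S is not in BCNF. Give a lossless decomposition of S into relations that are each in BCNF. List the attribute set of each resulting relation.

Candidate keys of the original relation: {A}, {B}.
Within {A, B, C, D, E}: {C}⁺ ∩ {A, B, C, D, E} = {C, D}, not the whole set, so C → D violates BCNF; decompose into {C, D} and {A, B, C, E}.
{C, D}: every determinant is a superkey — BCNF.
{A, B, C, E}: every determinant is a superkey — BCNF.

{A, B, C, E}; {C, D}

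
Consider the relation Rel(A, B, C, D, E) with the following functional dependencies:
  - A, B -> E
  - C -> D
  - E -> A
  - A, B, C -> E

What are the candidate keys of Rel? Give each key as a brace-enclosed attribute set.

Attributes never on any right-hand side: {B, C} — every candidate key must contain all of them.
{A, B, C}⁺ = {A, B, C, D, E} — all of the relation — so {A, B, C} is a candidate key.
{B, C, E}⁺ = {A, B, C, D, E} — all of the relation — so {B, C, E} is a candidate key.
No proper subset of any of these is a key, and no other minimal superkey exists.

{A, B, C}, {B, C, E}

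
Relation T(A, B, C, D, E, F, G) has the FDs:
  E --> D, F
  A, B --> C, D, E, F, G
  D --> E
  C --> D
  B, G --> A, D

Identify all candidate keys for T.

{A, B}, {B, G}

No FD produces {B}, so it must be in every candidate key.
{A, B}⁺ = {A, B, C, D, E, F, G}, which is every attribute, so {A, B} is a candidate key.
{B, G}⁺ = {A, B, C, D, E, F, G}, which is every attribute, so {B, G} is a candidate key.
Any other superkey properly contains one of these, so there are no further candidate keys.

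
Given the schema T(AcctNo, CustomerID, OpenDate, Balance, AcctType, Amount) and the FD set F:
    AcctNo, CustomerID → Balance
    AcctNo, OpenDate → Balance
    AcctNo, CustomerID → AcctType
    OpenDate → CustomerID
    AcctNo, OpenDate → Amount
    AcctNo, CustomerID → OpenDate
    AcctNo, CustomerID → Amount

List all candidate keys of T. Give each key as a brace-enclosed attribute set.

{AcctNo} never appears on the right of any FD, so every key must include it.
Closure of {AcctNo, CustomerID} is {AcctNo, AcctType, Amount, Balance, CustomerID, OpenDate}, the whole schema; {AcctNo, CustomerID} is a candidate key.
Closure of {AcctNo, OpenDate} is {AcctNo, AcctType, Amount, Balance, CustomerID, OpenDate}, the whole schema; {AcctNo, OpenDate} is a candidate key.
These are minimal and exhaustive — every other superkey contains one of them.

{AcctNo, CustomerID}, {AcctNo, OpenDate}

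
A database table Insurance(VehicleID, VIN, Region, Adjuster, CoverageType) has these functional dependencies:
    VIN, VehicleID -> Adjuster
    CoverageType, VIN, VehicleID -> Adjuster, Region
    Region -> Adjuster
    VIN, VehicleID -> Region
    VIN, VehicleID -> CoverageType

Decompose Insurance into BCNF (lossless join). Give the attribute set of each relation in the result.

{Adjuster, Region}; {CoverageType, Region, VIN, VehicleID}

Candidate key of the original relation: {VIN, VehicleID}.
In {Adjuster, CoverageType, Region, VIN, VehicleID}, {Region} is not a superkey ({Region}⁺ restricted to this set is {Adjuster, Region}), so split on Region -> Adjuster into {Adjuster, Region} and {CoverageType, Region, VIN, VehicleID}.
{Adjuster, Region} is in BCNF.
{CoverageType, Region, VIN, VehicleID} is in BCNF.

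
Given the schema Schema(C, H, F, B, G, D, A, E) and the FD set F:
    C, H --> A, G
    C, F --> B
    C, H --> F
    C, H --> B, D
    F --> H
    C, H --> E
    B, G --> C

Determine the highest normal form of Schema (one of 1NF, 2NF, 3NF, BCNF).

Candidate keys: {B, F, G}, {B, G, H}, {C, F}, {C, H}. Prime attributes: {B, C, F, G, H}.
F --> H breaks BCNF: {F}⁺ = {F, H}, so {F} is not a superkey.
Since {H} ⊆ prime attributes and every other non-superkey FD also has a prime right side, the schema is in 3NF.

3NF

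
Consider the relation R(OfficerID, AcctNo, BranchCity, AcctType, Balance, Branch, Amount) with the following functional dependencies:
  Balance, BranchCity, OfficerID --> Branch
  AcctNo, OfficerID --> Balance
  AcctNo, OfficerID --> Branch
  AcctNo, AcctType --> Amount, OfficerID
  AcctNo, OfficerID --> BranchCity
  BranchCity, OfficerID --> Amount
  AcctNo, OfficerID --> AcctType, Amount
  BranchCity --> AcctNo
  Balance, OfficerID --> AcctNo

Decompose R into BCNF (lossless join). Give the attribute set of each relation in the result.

Candidate keys of the original relation: {AcctNo, AcctType}, {AcctNo, OfficerID}, {AcctType, BranchCity}, {Balance, OfficerID}, {BranchCity, OfficerID}.
{AcctNo, AcctType, Amount, Balance, Branch, BranchCity, OfficerID}: {BranchCity} determines {AcctNo, BranchCity} here but is not a superkey — split on BranchCity --> AcctNo, giving {AcctNo, BranchCity} and {AcctType, Amount, Balance, Branch, BranchCity, OfficerID}.
{AcctNo, BranchCity} has no BCNF violation.
{AcctType, Amount, Balance, Branch, BranchCity, OfficerID} has no BCNF violation.

{AcctNo, BranchCity}; {AcctType, Amount, Balance, Branch, BranchCity, OfficerID}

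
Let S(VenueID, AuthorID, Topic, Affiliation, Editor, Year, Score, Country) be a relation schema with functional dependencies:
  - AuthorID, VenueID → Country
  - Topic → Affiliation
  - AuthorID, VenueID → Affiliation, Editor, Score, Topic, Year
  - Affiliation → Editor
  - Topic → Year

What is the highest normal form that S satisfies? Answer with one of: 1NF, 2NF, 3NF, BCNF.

Candidate key: {AuthorID, VenueID}. Prime attributes: {AuthorID, VenueID}.
For Topic → Affiliation we have {Topic}⁺ = {Affiliation, Editor, Topic, Year}; {Topic} is not a superkey, so BCNF fails.
Topic → Affiliation has non-prime {Affiliation} on the right and a non-superkey on the left, so 3NF fails.
No non-prime attribute depends on a proper subset of any candidate key, so 2NF holds.

2NF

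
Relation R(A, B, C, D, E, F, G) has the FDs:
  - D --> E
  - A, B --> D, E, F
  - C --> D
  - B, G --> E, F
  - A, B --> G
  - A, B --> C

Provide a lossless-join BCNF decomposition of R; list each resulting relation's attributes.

{A, B, C, G}; {B, F, G}; {C, D}; {D, E}

Candidate key of the original relation: {A, B}.
{A, B, C, D, E, F, G}: {D} determines {D, E} here but is not a superkey — split on D --> E, giving {D, E} and {A, B, C, D, F, G}.
{D, E} is in BCNF.
{A, B, C, D, F, G}: {C} determines {C, D} here but is not a superkey — split on C --> D, giving {C, D} and {A, B, C, F, G}.
{C, D} is in BCNF.
{A, B, C, F, G}: {B, G} determines {B, F, G} here but is not a superkey — split on B, G --> F, giving {B, F, G} and {A, B, C, G}.
{B, F, G} is in BCNF.
{A, B, C, G} is in BCNF.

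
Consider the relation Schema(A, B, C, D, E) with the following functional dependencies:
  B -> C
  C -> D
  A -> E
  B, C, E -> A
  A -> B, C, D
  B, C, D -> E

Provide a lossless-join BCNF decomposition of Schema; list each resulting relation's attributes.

Candidate keys of the original relation: {A}, {B}.
{A, B, C, D, E}: {C} determines {C, D} here but is not a superkey — split on C -> D, giving {C, D} and {A, B, C, E}.
{C, D} has no BCNF violation.
{A, B, C, E} has no BCNF violation.

{A, B, C, E}; {C, D}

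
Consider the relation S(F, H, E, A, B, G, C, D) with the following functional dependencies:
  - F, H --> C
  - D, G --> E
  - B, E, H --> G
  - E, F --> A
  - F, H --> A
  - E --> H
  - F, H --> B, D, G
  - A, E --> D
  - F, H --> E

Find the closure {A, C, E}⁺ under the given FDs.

{A, C, D, E, H}

Start with {A, C, E}.
E --> H applies; add {H} → now {A, C, E, H}.
A, E --> D applies; add {D} → now {A, C, D, E, H}.
No further FD applies.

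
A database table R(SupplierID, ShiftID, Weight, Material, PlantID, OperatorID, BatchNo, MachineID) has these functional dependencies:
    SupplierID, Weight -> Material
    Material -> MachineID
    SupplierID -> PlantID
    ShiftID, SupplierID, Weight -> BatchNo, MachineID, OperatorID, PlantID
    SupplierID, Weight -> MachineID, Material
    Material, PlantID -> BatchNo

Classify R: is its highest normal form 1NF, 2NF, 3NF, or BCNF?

1NF

Candidate key: {ShiftID, SupplierID, Weight}. Prime attributes: {ShiftID, SupplierID, Weight}.
For SupplierID, Weight -> Material we have {SupplierID, Weight}⁺ = {BatchNo, MachineID, Material, PlantID, SupplierID, Weight}; {SupplierID, Weight} is not a superkey, so BCNF fails.
Because {Material} is non-prime and the left side of SupplierID, Weight -> Material is not a superkey, the relation is not in 3NF.
Since {SupplierID} ⊂ {ShiftID, SupplierID, Weight} and {SupplierID}⁺ ⊇ {PlantID} with {PlantID} non-prime, there is a partial dependency; 2NF fails.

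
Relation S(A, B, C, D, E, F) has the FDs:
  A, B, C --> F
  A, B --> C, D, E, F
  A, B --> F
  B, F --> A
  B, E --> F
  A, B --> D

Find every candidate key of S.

Attributes never on any right-hand side: {B} — every candidate key must contain it.
Closure of {A, B} is {A, B, C, D, E, F}, the whole schema; {A, B} is a candidate key.
Closure of {B, E} is {A, B, C, D, E, F}, the whole schema; {B, E} is a candidate key.
Closure of {B, F} is {A, B, C, D, E, F}, the whole schema; {B, F} is a candidate key.
No proper subset of any of these is a key, and no other minimal superkey exists.

{A, B}, {B, E}, {B, F}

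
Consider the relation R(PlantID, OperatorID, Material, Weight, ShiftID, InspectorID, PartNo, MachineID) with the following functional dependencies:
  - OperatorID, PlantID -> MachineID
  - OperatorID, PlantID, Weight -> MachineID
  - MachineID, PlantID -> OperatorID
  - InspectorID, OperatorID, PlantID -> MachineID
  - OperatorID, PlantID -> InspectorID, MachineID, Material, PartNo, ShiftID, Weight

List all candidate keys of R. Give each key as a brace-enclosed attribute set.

{MachineID, PlantID}, {OperatorID, PlantID}

Attributes never on any right-hand side: {PlantID} — every candidate key must contain it.
{MachineID, PlantID}⁺ = {InspectorID, MachineID, Material, OperatorID, PartNo, PlantID, ShiftID, Weight} — all of the relation — so {MachineID, PlantID} is a candidate key.
{OperatorID, PlantID}⁺ = {InspectorID, MachineID, Material, OperatorID, PartNo, PlantID, ShiftID, Weight} — all of the relation — so {OperatorID, PlantID} is a candidate key.
These are minimal and exhaustive — every other superkey contains one of them.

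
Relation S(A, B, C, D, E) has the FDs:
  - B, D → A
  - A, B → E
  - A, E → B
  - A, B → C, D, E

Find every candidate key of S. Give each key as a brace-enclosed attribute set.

{A, B} is a candidate key since {A, B}⁺ = {A, B, C, D, E} covers every attribute.
{A, E} is a candidate key since {A, E}⁺ = {A, B, C, D, E} covers every attribute.
{B, D} is a candidate key since {B, D}⁺ = {A, B, C, D, E} covers every attribute.
Any other superkey properly contains one of these, so there are no further candidate keys.

{A, B}, {A, E}, {B, D}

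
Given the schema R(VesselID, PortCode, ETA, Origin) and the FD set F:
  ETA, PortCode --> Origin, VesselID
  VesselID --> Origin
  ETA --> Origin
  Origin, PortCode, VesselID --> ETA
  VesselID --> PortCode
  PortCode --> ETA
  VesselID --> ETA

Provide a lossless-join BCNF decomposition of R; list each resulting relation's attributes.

{ETA, Origin}; {ETA, PortCode, VesselID}

Candidate keys of the original relation: {PortCode}, {VesselID}.
Within {ETA, Origin, PortCode, VesselID}: {ETA}⁺ ∩ {ETA, Origin, PortCode, VesselID} = {ETA, Origin}, not the whole set, so ETA --> Origin violates BCNF; decompose into {ETA, Origin} and {ETA, PortCode, VesselID}.
{ETA, Origin}: every determinant is a superkey — BCNF.
{ETA, PortCode, VesselID}: every determinant is a superkey — BCNF.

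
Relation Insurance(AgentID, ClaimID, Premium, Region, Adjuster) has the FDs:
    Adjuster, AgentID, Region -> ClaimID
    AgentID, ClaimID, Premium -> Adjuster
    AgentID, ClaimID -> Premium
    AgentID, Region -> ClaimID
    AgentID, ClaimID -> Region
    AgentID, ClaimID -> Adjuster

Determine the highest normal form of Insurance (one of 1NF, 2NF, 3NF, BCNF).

Candidate keys: {AgentID, ClaimID}, {AgentID, Region}. Prime attributes: {AgentID, ClaimID, Region}.
The left-hand side of every FD is a superkey, so BCNF is satisfied.

BCNF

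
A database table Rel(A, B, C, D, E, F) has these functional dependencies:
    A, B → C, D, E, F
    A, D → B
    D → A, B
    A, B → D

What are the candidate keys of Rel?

{D}⁺ = {A, B, C, D, E, F} — all of the relation — so {D} is a candidate key.
{A, B}⁺ = {A, B, C, D, E, F} — all of the relation — so {A, B} is a candidate key.
These are minimal and exhaustive — every other superkey contains one of them.

{A, B}, {D}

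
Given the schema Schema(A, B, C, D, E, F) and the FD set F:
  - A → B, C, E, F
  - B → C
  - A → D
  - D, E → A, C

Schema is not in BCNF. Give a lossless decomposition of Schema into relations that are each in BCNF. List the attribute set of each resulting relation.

Candidate keys of the original relation: {A}, {D, E}.
{A, B, C, D, E, F}: {B} determines {B, C} here but is not a superkey — split on B → C, giving {B, C} and {A, B, D, E, F}.
{B, C} has no BCNF violation.
{A, B, D, E, F} has no BCNF violation.

{A, B, D, E, F}; {B, C}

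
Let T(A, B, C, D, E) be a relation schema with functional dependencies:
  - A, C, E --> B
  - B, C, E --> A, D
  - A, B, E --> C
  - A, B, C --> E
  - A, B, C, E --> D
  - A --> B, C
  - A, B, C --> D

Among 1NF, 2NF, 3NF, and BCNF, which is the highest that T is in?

Candidate keys: {A}, {B, C, E}. Prime attributes: {A, B, C, E}.
Each dependency's left side is a superkey — BCNF holds.

BCNF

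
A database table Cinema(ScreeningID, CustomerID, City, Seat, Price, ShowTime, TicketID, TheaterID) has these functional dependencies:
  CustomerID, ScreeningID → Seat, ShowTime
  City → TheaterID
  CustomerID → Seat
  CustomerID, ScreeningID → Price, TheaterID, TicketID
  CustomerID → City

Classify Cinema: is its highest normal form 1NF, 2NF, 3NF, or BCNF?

1NF

Candidate key: {CustomerID, ScreeningID}. Prime attributes: {CustomerID, ScreeningID}.
City → TheaterID breaks BCNF: {City}⁺ = {City, TheaterID}, so {City} is not a superkey.
City → TheaterID determines the non-prime attribute {TheaterID} from a non-superkey — 3NF is violated.
Since {CustomerID} ⊂ {CustomerID, ScreeningID} and {CustomerID}⁺ ⊇ {City, Seat, TheaterID} with {City, Seat, TheaterID} non-prime, there is a partial dependency; 2NF fails.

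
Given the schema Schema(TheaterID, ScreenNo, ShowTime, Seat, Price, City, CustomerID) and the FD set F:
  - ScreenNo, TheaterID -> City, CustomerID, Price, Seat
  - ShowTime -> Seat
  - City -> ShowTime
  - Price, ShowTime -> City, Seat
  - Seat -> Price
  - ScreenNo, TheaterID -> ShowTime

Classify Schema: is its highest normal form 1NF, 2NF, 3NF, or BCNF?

Candidate key: {ScreenNo, TheaterID}. Prime attributes: {ScreenNo, TheaterID}.
ShowTime -> Seat: {ShowTime}⁺ = {City, Price, Seat, ShowTime}, which is not all of the attributes, so the left side is not a superkey — BCNF is violated.
Because {Seat} is non-prime and the left side of ShowTime -> Seat is not a superkey, the relation is not in 3NF.
No non-prime attribute depends on a proper subset of any candidate key, so 2NF holds.

2NF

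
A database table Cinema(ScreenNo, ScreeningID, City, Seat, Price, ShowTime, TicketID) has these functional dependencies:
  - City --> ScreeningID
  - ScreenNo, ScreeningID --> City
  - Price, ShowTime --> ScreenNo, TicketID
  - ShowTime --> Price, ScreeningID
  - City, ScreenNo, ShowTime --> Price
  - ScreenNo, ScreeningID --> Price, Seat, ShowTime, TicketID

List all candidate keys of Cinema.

{City, ScreenNo}, {ScreenNo, ScreeningID}, {ShowTime}

Closure of {ShowTime} is {City, Price, ScreenNo, ScreeningID, Seat, ShowTime, TicketID}, the whole schema; {ShowTime} is a candidate key.
Closure of {City, ScreenNo} is {City, Price, ScreenNo, ScreeningID, Seat, ShowTime, TicketID}, the whole schema; {City, ScreenNo} is a candidate key.
Closure of {ScreenNo, ScreeningID} is {City, Price, ScreenNo, ScreeningID, Seat, ShowTime, TicketID}, the whole schema; {ScreenNo, ScreeningID} is a candidate key.
No proper subset of any of these is a key, and no other minimal superkey exists.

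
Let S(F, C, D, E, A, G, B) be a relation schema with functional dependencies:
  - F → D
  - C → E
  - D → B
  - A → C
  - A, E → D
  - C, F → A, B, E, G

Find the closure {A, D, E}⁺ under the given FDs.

{A, B, C, D, E}

Start with {A, D, E}.
D → B applies; add {B} → now {A, B, D, E}.
A → C applies; add {C} → now {A, B, C, D, E}.
No further FD applies.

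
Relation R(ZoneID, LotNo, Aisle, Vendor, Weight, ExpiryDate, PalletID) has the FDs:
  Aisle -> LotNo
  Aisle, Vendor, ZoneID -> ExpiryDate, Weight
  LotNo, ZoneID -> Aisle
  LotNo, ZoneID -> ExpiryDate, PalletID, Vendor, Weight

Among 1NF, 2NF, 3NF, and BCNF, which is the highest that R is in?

3NF

Candidate keys: {Aisle, ZoneID}, {LotNo, ZoneID}. Prime attributes: {Aisle, LotNo, ZoneID}.
For Aisle -> LotNo we have {Aisle}⁺ = {Aisle, LotNo}; {Aisle} is not a superkey, so BCNF fails.
Its right-hand attributes {LotNo} are all prime, as are those of every other non-superkey FD — the relation is in 3NF.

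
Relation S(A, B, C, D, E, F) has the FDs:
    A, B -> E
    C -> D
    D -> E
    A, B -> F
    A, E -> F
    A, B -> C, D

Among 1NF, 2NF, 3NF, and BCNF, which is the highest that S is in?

2NF

Candidate key: {A, B}. Prime attributes: {A, B}.
For C -> D we have {C}⁺ = {C, D, E}; {C} is not a superkey, so BCNF fails.
Because {D} is non-prime and the left side of C -> D is not a superkey, the relation is not in 3NF.
No non-prime attribute depends on a proper subset of any candidate key, so 2NF holds.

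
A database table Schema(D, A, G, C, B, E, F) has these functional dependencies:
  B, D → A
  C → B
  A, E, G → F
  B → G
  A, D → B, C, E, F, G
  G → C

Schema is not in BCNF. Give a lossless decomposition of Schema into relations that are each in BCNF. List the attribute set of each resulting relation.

{A, C, D, E}; {A, C, E, F}; {B, C, G}

Candidate keys of the original relation: {A, D}, {B, D}, {C, D}, {D, G}.
In {A, B, C, D, E, F, G}, {C} is not a superkey ({C}⁺ restricted to this set is {B, C, G}), so split on C → B, G into {B, C, G} and {A, C, D, E, F}.
{B, C, G} has no BCNF violation.
In {A, C, D, E, F}, {A, C, E} is not a superkey ({A, C, E}⁺ restricted to this set is {A, C, E, F}), so split on A, C, E → F into {A, C, E, F} and {A, C, D, E}.
{A, C, E, F} has no BCNF violation.
{A, C, D, E} has no BCNF violation.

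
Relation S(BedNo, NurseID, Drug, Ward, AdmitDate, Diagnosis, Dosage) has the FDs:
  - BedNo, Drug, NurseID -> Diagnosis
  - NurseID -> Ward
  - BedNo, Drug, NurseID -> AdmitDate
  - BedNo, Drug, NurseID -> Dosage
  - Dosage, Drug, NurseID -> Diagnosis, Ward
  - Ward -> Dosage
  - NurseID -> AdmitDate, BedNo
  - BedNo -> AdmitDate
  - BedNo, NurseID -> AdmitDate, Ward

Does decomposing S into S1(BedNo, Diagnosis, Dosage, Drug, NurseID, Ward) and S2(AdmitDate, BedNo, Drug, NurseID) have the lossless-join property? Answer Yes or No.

Common attributes: {BedNo, Drug, NurseID}; their closure is {AdmitDate, BedNo, Diagnosis, Dosage, Drug, NurseID, Ward}.
S1 is contained in that closure, so S1 ∩ S2 -> S1 holds and the join is lossless.

Yes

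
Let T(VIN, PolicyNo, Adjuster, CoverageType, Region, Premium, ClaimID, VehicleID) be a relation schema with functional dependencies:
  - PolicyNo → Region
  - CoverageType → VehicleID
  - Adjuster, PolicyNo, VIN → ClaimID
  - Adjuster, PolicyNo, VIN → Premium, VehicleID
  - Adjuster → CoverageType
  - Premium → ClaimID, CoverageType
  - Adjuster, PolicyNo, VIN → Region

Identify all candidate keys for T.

{Adjuster, PolicyNo, VIN}

No FD produces {Adjuster, PolicyNo, VIN}, so they must be in every candidate key.
{Adjuster, PolicyNo, VIN}⁺ = {Adjuster, ClaimID, CoverageType, PolicyNo, Premium, Region, VIN, VehicleID}, which is every attribute, so {Adjuster, PolicyNo, VIN} is a candidate key.
Every other attribute set either contains this one or has a smaller closure.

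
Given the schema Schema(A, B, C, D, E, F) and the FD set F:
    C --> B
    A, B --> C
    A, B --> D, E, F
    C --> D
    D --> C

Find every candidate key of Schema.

{A, B}, {A, C}, {A, D}

{A} never appears on the right of any FD, so every key must include it.
{A, B} is a candidate key since {A, B}⁺ = {A, B, C, D, E, F} covers every attribute.
{A, C} is a candidate key since {A, C}⁺ = {A, B, C, D, E, F} covers every attribute.
{A, D} is a candidate key since {A, D}⁺ = {A, B, C, D, E, F} covers every attribute.
These are minimal and exhaustive — every other superkey contains one of them.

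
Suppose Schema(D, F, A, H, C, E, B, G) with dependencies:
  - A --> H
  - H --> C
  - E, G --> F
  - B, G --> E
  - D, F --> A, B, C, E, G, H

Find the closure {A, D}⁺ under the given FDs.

Start with {A, D}.
A --> H applies; add {H} → now {A, D, H}.
H --> C applies; add {C} → now {A, C, D, H}.
No further FD applies.

{A, C, D, H}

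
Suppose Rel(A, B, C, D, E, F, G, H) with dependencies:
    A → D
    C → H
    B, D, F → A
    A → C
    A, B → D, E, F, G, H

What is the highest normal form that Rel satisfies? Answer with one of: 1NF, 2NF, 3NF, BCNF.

1NF

Candidate keys: {A, B}, {B, D, F}. Prime attributes: {A, B, D, F}.
A → D: {A}⁺ = {A, C, D, H}, which is not all of the attributes, so the left side is not a superkey — BCNF is violated.
C → H determines the non-prime attribute {H} from a non-superkey — 3NF is violated.
The proper key subset {A} of {A, B} determines non-prime {C, H}, so the relation is not even in 2NF.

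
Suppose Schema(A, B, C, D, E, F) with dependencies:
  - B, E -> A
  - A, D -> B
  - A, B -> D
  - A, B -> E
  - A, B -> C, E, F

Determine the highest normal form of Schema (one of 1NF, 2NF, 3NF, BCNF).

Candidate keys: {A, B}, {A, D}, {B, E}. Prime attributes: {A, B, D, E}.
Each dependency's left side is a superkey — BCNF holds.

BCNF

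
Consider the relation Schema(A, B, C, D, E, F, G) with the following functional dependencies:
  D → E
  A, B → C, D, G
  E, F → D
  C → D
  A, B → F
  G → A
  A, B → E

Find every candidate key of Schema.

{A, B}, {B, G}

{B} never appears on the right of any FD, so every key must include it.
Closure of {A, B} is {A, B, C, D, E, F, G}, the whole schema; {A, B} is a candidate key.
Closure of {B, G} is {A, B, C, D, E, F, G}, the whole schema; {B, G} is a candidate key.
Any other superkey properly contains one of these, so there are no further candidate keys.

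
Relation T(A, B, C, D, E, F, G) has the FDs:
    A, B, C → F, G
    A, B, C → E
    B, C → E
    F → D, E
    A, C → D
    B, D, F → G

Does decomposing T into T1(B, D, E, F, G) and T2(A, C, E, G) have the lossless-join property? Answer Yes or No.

T1 ∩ T2 = {E, G}; its closure under F is {E, G}.
Neither T1 nor T2 is contained in that closure, so the decomposition is lossy.

No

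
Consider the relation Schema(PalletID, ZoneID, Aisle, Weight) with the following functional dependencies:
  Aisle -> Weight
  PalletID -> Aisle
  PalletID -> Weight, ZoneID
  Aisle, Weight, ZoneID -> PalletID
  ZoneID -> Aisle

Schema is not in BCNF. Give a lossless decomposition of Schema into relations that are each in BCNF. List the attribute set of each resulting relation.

Candidate keys of the original relation: {PalletID}, {ZoneID}.
In {Aisle, PalletID, Weight, ZoneID}, {Aisle} is not a superkey ({Aisle}⁺ restricted to this set is {Aisle, Weight}), so split on Aisle -> Weight into {Aisle, Weight} and {Aisle, PalletID, ZoneID}.
{Aisle, Weight}: every determinant is a superkey — BCNF.
{Aisle, PalletID, ZoneID}: every determinant is a superkey — BCNF.

{Aisle, PalletID, ZoneID}; {Aisle, Weight}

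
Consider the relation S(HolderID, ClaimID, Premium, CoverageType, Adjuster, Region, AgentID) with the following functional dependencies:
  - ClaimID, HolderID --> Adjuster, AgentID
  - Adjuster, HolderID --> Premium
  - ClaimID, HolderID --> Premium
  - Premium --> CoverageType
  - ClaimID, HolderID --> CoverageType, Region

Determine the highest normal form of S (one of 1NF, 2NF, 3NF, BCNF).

2NF

Candidate key: {ClaimID, HolderID}. Prime attributes: {ClaimID, HolderID}.
Adjuster, HolderID --> Premium: {Adjuster, HolderID}⁺ = {Adjuster, CoverageType, HolderID, Premium}, which is not all of the attributes, so the left side is not a superkey — BCNF is violated.
Adjuster, HolderID --> Premium has non-prime {Premium} on the right and a non-superkey on the left, so 3NF fails.
No proper subset of a key has a non-prime attribute in its closure, so there is no partial dependency; 2NF holds.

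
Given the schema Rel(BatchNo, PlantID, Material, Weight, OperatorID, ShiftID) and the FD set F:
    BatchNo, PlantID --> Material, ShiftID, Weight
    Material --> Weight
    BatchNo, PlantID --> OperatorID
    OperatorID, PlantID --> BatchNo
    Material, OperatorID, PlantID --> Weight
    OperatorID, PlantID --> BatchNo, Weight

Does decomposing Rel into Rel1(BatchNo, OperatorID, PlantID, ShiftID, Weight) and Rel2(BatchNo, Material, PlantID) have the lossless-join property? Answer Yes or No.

The shared attributes are {BatchNo, PlantID} and {BatchNo, PlantID}⁺ = {BatchNo, Material, OperatorID, PlantID, ShiftID, Weight}.
Since Rel1 ⊆ {BatchNo, Material, OperatorID, PlantID, ShiftID, Weight}, the intersection is a superkey of Rel1; the decomposition is lossless.

Yes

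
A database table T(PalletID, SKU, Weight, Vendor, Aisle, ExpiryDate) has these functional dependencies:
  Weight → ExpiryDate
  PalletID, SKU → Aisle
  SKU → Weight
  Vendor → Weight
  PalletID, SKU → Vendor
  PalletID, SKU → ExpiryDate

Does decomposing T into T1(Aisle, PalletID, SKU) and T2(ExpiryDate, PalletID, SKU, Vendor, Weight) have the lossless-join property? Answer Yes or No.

The shared attributes are {PalletID, SKU} and {PalletID, SKU}⁺ = {Aisle, ExpiryDate, PalletID, SKU, Vendor, Weight}.
This includes all of T1, so the common attributes are a superkey of T1 — the join is lossless.

Yes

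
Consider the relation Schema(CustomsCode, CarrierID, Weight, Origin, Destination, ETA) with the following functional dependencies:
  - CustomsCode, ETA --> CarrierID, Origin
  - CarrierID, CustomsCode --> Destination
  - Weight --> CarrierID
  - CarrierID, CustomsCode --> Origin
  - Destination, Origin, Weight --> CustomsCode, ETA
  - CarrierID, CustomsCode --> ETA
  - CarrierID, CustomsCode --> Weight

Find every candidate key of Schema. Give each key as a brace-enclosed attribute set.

{CarrierID, CustomsCode}⁺ = {CarrierID, CustomsCode, Destination, ETA, Origin, Weight} — all of the relation — so {CarrierID, CustomsCode} is a candidate key.
{CustomsCode, ETA}⁺ = {CarrierID, CustomsCode, Destination, ETA, Origin, Weight} — all of the relation — so {CustomsCode, ETA} is a candidate key.
{CustomsCode, Weight}⁺ = {CarrierID, CustomsCode, Destination, ETA, Origin, Weight} — all of the relation — so {CustomsCode, Weight} is a candidate key.
{Destination, Origin, Weight}⁺ = {CarrierID, CustomsCode, Destination, ETA, Origin, Weight} — all of the relation — so {Destination, Origin, Weight} is a candidate key.
These are minimal and exhaustive — every other superkey contains one of them.

{CarrierID, CustomsCode}, {CustomsCode, ETA}, {CustomsCode, Weight}, {Destination, Origin, Weight}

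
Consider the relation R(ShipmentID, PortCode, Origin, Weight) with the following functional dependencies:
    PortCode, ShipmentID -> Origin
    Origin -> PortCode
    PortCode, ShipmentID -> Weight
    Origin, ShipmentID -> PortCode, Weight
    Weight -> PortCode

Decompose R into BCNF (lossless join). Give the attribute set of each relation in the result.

{Origin, PortCode}; {Origin, ShipmentID, Weight}

Candidate keys of the original relation: {Origin, ShipmentID}, {PortCode, ShipmentID}, {ShipmentID, Weight}.
In {Origin, PortCode, ShipmentID, Weight}, {Origin} is not a superkey ({Origin}⁺ restricted to this set is {Origin, PortCode}), so split on Origin -> PortCode into {Origin, PortCode} and {Origin, ShipmentID, Weight}.
{Origin, PortCode} is in BCNF.
{Origin, ShipmentID, Weight} is in BCNF.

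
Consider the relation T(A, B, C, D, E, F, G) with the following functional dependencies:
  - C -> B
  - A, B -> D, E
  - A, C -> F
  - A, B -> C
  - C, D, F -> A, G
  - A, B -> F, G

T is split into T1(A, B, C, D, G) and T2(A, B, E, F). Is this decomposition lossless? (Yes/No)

T1 ∩ T2 = {A, B}; its closure under F is {A, B, C, D, E, F, G}.
Since T1 ⊆ {A, B, C, D, E, F, G}, the intersection is a superkey of T1; the decomposition is lossless.

Yes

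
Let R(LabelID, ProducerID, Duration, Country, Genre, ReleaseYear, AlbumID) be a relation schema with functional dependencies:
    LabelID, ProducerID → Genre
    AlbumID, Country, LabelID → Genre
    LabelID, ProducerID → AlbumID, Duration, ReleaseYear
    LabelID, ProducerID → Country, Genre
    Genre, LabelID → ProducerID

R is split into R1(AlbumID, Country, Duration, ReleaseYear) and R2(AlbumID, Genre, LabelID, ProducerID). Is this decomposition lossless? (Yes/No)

No

Common attributes: {AlbumID}; their closure is {AlbumID}.
R1 ⊄ {AlbumID} and R2 ⊄ {AlbumID}, so the split is lossy.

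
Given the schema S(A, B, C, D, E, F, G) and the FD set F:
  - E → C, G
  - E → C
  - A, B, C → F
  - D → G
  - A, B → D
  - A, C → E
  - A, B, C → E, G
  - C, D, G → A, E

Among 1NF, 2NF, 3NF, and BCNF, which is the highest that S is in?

Candidate keys: {A, B, C}, {A, B, E}, {B, C, D}, {B, D, E}. Prime attributes: {A, B, C, D, E}.
E → C, G breaks BCNF: {E}⁺ = {C, E, G}, so {E} is not a superkey.
Because {G} is non-prime and the left side of E → C, G is not a superkey, the relation is not in 3NF.
The proper key subset {A, B} of {A, B, C} determines non-prime {G}, so the relation is not even in 2NF.

1NF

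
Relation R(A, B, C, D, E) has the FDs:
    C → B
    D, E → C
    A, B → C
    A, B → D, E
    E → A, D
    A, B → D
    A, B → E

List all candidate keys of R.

{E}⁺ = {A, B, C, D, E}, which is every attribute, so {E} is a candidate key.
{A, B}⁺ = {A, B, C, D, E}, which is every attribute, so {A, B} is a candidate key.
{A, C}⁺ = {A, B, C, D, E}, which is every attribute, so {A, C} is a candidate key.
No proper subset of any of these is a key, and no other minimal superkey exists.

{A, B}, {A, C}, {E}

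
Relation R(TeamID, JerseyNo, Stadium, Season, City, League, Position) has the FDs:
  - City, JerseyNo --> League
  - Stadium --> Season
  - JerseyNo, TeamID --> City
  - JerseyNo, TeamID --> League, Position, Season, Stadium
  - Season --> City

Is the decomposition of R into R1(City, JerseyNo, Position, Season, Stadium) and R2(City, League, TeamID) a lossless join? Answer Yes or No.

Common attributes: {City}; their closure is {City}.
The closure covers neither R1 nor R2 entirely; the join is not lossless.

No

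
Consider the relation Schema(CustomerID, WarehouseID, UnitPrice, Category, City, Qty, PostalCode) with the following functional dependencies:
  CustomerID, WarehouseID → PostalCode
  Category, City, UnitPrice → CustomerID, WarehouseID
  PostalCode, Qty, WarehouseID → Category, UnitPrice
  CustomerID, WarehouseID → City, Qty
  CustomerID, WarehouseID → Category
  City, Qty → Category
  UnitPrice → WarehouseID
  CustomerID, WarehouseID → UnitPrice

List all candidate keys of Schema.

{CustomerID, UnitPrice}⁺ = {Category, City, CustomerID, PostalCode, Qty, UnitPrice, WarehouseID} — all of the relation — so {CustomerID, UnitPrice} is a candidate key.
{CustomerID, WarehouseID}⁺ = {Category, City, CustomerID, PostalCode, Qty, UnitPrice, WarehouseID} — all of the relation — so {CustomerID, WarehouseID} is a candidate key.
{Category, City, UnitPrice}⁺ = {Category, City, CustomerID, PostalCode, Qty, UnitPrice, WarehouseID} — all of the relation — so {Category, City, UnitPrice} is a candidate key.
{City, Qty, UnitPrice}⁺ = {Category, City, CustomerID, PostalCode, Qty, UnitPrice, WarehouseID} — all of the relation — so {City, Qty, UnitPrice} is a candidate key.
{City, PostalCode, Qty, WarehouseID}⁺ = {Category, City, CustomerID, PostalCode, Qty, UnitPrice, WarehouseID} — all of the relation — so {City, PostalCode, Qty, WarehouseID} is a candidate key.
Any other superkey properly contains one of these, so there are no further candidate keys.

{Category, City, UnitPrice}, {City, PostalCode, Qty, WarehouseID}, {City, Qty, UnitPrice}, {CustomerID, UnitPrice}, {CustomerID, WarehouseID}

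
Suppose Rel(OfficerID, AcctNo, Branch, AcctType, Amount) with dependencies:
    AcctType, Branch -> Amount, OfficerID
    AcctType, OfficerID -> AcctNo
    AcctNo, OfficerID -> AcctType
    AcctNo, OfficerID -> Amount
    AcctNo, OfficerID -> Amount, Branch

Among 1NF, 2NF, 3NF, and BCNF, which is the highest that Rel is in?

Candidate keys: {AcctNo, OfficerID}, {AcctType, Branch}, {AcctType, OfficerID}. Prime attributes: {AcctNo, AcctType, Branch, OfficerID}.
Each dependency's left side is a superkey — BCNF holds.

BCNF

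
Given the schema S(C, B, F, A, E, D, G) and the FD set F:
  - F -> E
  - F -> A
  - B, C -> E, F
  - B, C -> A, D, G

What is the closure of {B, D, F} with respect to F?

Start with {B, D, F}.
F -> E applies; add {E} → now {B, D, E, F}.
F -> A applies; add {A} → now {A, B, D, E, F}.
No further FD applies.

{A, B, D, E, F}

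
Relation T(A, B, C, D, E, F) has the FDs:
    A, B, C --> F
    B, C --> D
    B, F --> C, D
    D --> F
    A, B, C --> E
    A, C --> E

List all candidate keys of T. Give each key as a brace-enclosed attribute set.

Attributes never on any right-hand side: {A, B} — every candidate key must contain all of them.
{A, B, C}⁺ = {A, B, C, D, E, F}, which is every attribute, so {A, B, C} is a candidate key.
{A, B, D}⁺ = {A, B, C, D, E, F}, which is every attribute, so {A, B, D} is a candidate key.
{A, B, F}⁺ = {A, B, C, D, E, F}, which is every attribute, so {A, B, F} is a candidate key.
Any other superkey properly contains one of these, so there are no further candidate keys.

{A, B, C}, {A, B, D}, {A, B, F}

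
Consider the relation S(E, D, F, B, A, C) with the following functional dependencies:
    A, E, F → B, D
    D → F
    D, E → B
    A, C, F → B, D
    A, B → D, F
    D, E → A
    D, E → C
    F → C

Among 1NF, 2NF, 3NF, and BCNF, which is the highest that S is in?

Candidate keys: {A, B, E}, {A, E, F}, {D, E}. Prime attributes: {A, B, D, E, F}.
For D → F we have {D}⁺ = {C, D, F}; {D} is not a superkey, so BCNF fails.
F → C determines the non-prime attribute {C} from a non-superkey — 3NF is violated.
The proper key subset {D} of {D, E} determines non-prime {C}, so the relation is not even in 2NF.

1NF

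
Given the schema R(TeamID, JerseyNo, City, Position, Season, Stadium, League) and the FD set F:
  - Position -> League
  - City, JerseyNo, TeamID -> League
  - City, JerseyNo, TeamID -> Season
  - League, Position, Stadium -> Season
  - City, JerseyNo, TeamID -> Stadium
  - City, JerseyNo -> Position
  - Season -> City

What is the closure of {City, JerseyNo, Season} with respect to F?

{City, JerseyNo, League, Position, Season}

Start with {City, JerseyNo, Season}.
City, JerseyNo -> Position applies; add {Position} → now {City, JerseyNo, Position, Season}.
Position -> League applies; add {League} → now {City, JerseyNo, League, Position, Season}.
No further FD applies.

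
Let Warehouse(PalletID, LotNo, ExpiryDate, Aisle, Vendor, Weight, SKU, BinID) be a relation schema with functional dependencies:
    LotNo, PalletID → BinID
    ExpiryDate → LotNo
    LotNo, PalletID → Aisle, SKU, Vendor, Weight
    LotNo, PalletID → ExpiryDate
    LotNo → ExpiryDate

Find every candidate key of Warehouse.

{ExpiryDate, PalletID}, {LotNo, PalletID}

Attributes never on any right-hand side: {PalletID} — every candidate key must contain it.
{ExpiryDate, PalletID}⁺ = {Aisle, BinID, ExpiryDate, LotNo, PalletID, SKU, Vendor, Weight} — all of the relation — so {ExpiryDate, PalletID} is a candidate key.
{LotNo, PalletID}⁺ = {Aisle, BinID, ExpiryDate, LotNo, PalletID, SKU, Vendor, Weight} — all of the relation — so {LotNo, PalletID} is a candidate key.
Any other superkey properly contains one of these, so there are no further candidate keys.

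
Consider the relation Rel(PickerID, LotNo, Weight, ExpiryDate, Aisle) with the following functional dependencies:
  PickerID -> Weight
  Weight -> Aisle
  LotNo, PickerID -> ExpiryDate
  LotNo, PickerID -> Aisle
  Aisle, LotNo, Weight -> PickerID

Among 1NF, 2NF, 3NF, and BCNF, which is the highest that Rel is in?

Candidate keys: {LotNo, PickerID}, {LotNo, Weight}. Prime attributes: {LotNo, PickerID, Weight}.
PickerID -> Weight: {PickerID}⁺ = {Aisle, PickerID, Weight}, which is not all of the attributes, so the left side is not a superkey — BCNF is violated.
Weight -> Aisle has non-prime {Aisle} on the right and a non-superkey on the left, so 3NF fails.
Since {PickerID} ⊂ {LotNo, PickerID} and {PickerID}⁺ ⊇ {Aisle} with {Aisle} non-prime, there is a partial dependency; 2NF fails.

1NF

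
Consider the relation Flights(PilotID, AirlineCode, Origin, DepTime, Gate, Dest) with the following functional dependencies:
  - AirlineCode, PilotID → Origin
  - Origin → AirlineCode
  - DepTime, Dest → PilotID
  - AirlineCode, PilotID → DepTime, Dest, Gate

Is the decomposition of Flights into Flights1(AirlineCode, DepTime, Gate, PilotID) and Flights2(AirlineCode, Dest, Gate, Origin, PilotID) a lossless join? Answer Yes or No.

Flights1 ∩ Flights2 = {AirlineCode, Gate, PilotID}; its closure under F is {AirlineCode, DepTime, Dest, Gate, Origin, PilotID}.
Flights1 is contained in that closure, so Flights1 ∩ Flights2 → Flights1 holds and the join is lossless.

Yes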